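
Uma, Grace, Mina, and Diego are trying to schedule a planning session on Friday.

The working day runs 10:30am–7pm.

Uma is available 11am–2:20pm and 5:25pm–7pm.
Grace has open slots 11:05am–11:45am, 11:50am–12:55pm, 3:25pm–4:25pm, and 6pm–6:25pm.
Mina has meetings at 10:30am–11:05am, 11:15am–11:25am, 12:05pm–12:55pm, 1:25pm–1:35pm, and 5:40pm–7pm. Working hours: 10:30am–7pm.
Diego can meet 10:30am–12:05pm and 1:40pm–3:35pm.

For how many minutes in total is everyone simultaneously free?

Mina free within 10:30–19:00: 11:05–11:15, 11:25–12:05, 12:55–13:25, 13:35–17:40.
Uma ∩ Grace: 11:05–11:45, 11:50–12:55, 18:00–18:25.
Uma ∩ Grace ∩ Mina: 11:05–11:15, 11:25–11:45, 11:50–12:05.
Uma ∩ Grace ∩ Mina ∩ Diego: 11:05–11:15, 11:25–11:45, 11:50–12:05.
Total common minutes: 10 + 20 + 15 = 45.

45 minutes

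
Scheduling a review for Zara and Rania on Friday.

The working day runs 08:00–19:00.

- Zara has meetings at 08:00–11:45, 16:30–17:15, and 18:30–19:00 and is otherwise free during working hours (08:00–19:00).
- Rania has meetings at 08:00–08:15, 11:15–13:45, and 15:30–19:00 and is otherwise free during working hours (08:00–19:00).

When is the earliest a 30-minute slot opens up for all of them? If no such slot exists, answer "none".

Zara free within 08:00–19:00: 11:45–16:30, 17:15–18:30.
Rania free within 08:00–19:00: 08:15–11:15, 13:45–15:30.
Zara ∩ Rania: 13:45–15:30.
Windows ≥ 30 min: 13:45–15:30.
Earliest such window starts at 13:45.

13:45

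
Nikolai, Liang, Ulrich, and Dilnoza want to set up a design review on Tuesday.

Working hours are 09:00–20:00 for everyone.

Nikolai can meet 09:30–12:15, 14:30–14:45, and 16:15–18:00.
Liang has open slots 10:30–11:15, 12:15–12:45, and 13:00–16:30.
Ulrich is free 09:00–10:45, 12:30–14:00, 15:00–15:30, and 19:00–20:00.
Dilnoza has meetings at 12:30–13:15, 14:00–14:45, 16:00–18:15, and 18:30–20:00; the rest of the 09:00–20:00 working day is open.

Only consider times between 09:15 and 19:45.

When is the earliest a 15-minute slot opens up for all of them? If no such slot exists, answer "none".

Dilnoza free within 09:00–20:00: 09:00–12:30, 13:15–14:00, 14:45–16:00, 18:15–18:30.
Nikolai ∩ Liang: 10:30–11:15, 14:30–14:45, 16:15–16:30.
Nikolai ∩ Liang ∩ Ulrich: 10:30–10:45.
Nikolai ∩ Liang ∩ Ulrich ∩ Dilnoza: 10:30–10:45.
Restricted to 09:15–19:45: 10:30–10:45.
Windows ≥ 15 min: 10:30–10:45.
Earliest such window starts at 10:30.

10:30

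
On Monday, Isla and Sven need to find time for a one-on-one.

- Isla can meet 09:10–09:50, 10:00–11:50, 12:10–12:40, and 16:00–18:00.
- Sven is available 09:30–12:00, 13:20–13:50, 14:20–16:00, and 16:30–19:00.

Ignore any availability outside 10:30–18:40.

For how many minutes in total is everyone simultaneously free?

170 minutes

Isla ∩ Sven: 09:30–09:50, 10:00–11:50, 16:30–18:00.
Restricted to 10:30–18:40: 10:30–11:50, 16:30–18:00.
Total common minutes: 80 + 90 = 170.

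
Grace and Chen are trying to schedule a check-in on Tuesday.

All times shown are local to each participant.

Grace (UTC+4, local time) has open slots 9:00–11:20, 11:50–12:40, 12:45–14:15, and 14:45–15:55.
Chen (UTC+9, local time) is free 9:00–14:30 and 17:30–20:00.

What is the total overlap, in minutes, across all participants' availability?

145 minutes

Grace → UTC: 05:00–07:20, 07:50–08:40, 08:45–10:15, 10:45–11:55.
Chen → UTC: 00:00–05:30, 08:30–11:00.
Grace ∩ Chen: 05:00–05:30, 08:30–08:40, 08:45–10:15, 10:45–11:00.
Total common minutes: 30 + 10 + 90 + 15 = 145.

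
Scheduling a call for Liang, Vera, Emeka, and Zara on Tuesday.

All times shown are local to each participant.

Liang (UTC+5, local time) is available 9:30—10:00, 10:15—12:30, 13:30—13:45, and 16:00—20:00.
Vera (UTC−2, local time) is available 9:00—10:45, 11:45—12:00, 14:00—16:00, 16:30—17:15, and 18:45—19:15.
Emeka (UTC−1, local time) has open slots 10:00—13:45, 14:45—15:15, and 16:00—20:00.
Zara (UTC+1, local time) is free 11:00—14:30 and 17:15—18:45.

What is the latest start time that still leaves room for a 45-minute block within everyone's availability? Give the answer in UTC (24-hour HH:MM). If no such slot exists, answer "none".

Liang → UTC: 04:30–05:00, 05:15–07:30, 08:30–08:45, 11:00–15:00.
Vera → UTC: 11:00–12:45, 13:45–14:00, 16:00–18:00, 18:30–19:15, 20:45–21:15.
Emeka → UTC: 11:00–14:45, 15:45–16:15, 17:00–21:00.
Zara → UTC: 10:00–13:30, 16:15–17:45.
Liang ∩ Vera: 11:00–12:45, 13:45–14:00.
Liang ∩ Vera ∩ Emeka: 11:00–12:45, 13:45–14:00.
Liang ∩ Vera ∩ Emeka ∩ Zara: 11:00–12:45.
Windows ≥ 45 min: 11:00–12:45.
Latest start in the last window 11:00–12:45 is 12:45 − 45 min = 12:00.

12:00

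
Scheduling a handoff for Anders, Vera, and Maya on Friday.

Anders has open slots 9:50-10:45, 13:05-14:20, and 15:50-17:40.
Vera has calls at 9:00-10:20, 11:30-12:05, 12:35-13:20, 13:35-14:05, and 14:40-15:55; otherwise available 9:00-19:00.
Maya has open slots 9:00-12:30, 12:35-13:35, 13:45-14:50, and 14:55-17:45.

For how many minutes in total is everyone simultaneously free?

Vera free within 09:00–19:00: 10:20–11:30, 12:05–12:35, 13:20–13:35, 14:05–14:40, 15:55–19:00.
Anders ∩ Vera: 10:20–10:45, 13:20–13:35, 14:05–14:20, 15:55–17:40.
Anders ∩ Vera ∩ Maya: 10:20–10:45, 13:20–13:35, 14:05–14:20, 15:55–17:40.
Total common minutes: 25 + 15 + 15 + 105 = 160.

160 minutes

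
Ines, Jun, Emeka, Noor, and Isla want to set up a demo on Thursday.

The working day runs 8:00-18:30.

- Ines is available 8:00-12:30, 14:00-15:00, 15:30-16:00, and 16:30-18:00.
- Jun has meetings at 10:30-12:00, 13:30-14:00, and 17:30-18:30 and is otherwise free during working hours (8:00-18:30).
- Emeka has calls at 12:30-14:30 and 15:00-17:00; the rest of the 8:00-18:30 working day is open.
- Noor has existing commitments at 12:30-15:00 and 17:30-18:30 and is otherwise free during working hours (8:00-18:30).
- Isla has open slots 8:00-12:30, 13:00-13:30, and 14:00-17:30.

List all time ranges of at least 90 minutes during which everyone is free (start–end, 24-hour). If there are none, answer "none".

08:00–10:30

Jun free within 08:00–18:30: 08:00–10:30, 12:00–13:30, 14:00–17:30.
Emeka free within 08:00–18:30: 08:00–12:30, 14:30–15:00, 17:00–18:30.
Noor free within 08:00–18:30: 08:00–12:30, 15:00–17:30.
Ines ∩ Jun: 08:00–10:30, 12:00–12:30, 14:00–15:00, 15:30–16:00, 16:30–17:30.
Ines ∩ Jun ∩ Emeka: 08:00–10:30, 12:00–12:30, 14:30–15:00, 17:00–17:30.
Ines ∩ Jun ∩ Emeka ∩ Noor: 08:00–10:30, 12:00–12:30, 17:00–17:30.
Ines ∩ Jun ∩ Emeka ∩ Noor ∩ Isla: 08:00–10:30, 12:00–12:30, 17:00–17:30.
Windows ≥ 90 min: 08:00–10:30.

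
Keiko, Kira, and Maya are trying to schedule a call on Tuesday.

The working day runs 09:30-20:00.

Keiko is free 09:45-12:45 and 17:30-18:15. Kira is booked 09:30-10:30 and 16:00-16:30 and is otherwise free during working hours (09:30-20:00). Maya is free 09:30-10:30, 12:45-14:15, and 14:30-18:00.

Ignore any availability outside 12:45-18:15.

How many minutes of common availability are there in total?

30 minutes

Kira free within 09:30–20:00: 10:30–16:00, 16:30–20:00.
Keiko ∩ Kira: 10:30–12:45, 17:30–18:15.
Keiko ∩ Kira ∩ Maya: 17:30–18:00.
Restricted to 12:45–18:15: 17:30–18:00.
Total common minutes: 30.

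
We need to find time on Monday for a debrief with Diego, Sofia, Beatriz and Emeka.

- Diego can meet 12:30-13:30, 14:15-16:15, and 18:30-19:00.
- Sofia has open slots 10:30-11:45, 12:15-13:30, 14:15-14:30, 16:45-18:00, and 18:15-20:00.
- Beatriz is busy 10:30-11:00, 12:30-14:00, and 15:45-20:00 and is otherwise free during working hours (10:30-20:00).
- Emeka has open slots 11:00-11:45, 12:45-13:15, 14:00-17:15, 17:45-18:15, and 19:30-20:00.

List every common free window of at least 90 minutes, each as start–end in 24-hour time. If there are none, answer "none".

none

Beatriz free within 10:30–20:00: 11:00–12:30, 14:00–15:45.
Diego ∩ Sofia: 12:30–13:30, 14:15–14:30, 18:30–19:00.
Diego ∩ Sofia ∩ Beatriz: 14:15–14:30.
Diego ∩ Sofia ∩ Beatriz ∩ Emeka: 14:15–14:30.
Windows ≥ 90 min: (none).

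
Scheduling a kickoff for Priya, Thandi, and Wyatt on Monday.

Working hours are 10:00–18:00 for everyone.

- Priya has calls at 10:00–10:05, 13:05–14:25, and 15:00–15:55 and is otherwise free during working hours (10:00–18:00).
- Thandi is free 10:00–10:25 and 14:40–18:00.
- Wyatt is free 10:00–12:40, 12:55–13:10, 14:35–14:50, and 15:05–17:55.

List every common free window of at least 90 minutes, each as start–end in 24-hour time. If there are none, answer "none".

15:55–17:55

Priya free within 10:00–18:00: 10:05–13:05, 14:25–15:00, 15:55–18:00.
Priya ∩ Thandi: 10:05–10:25, 14:40–15:00, 15:55–18:00.
Priya ∩ Thandi ∩ Wyatt: 10:05–10:25, 14:40–14:50, 15:55–17:55.
Windows ≥ 90 min: 15:55–17:55.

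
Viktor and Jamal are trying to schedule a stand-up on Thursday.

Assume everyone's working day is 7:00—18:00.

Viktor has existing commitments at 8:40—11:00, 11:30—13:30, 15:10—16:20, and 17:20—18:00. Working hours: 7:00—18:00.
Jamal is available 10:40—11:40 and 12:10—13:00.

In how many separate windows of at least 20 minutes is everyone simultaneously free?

Viktor free within 07:00–18:00: 07:00–08:40, 11:00–11:30, 13:30–15:10, 16:20–17:20.
Viktor ∩ Jamal: 11:00–11:30.
Windows ≥ 20 min: 11:00–11:30.
That's 1 window.

1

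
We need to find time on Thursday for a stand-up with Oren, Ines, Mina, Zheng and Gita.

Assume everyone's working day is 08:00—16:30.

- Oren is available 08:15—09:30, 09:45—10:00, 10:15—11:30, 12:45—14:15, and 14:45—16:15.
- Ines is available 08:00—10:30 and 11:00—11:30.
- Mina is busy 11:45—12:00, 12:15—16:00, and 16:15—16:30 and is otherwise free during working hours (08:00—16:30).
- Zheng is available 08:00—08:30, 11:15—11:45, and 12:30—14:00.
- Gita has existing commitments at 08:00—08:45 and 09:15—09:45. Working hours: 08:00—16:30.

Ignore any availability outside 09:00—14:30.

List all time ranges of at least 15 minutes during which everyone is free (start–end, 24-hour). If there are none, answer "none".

11:15–11:30

Mina free within 08:00–16:30: 08:00–11:45, 12:00–12:15, 16:00–16:15.
Gita free within 08:00–16:30: 08:45–09:15, 09:45–16:30.
Oren ∩ Ines: 08:15–09:30, 09:45–10:00, 10:15–10:30, 11:00–11:30.
Oren ∩ Ines ∩ Mina: 08:15–09:30, 09:45–10:00, 10:15–10:30, 11:00–11:30.
Oren ∩ Ines ∩ Mina ∩ Zheng: 08:15–08:30, 11:15–11:30.
Oren ∩ Ines ∩ Mina ∩ Zheng ∩ Gita: 11:15–11:30.
Restricted to 09:00–14:30: 11:15–11:30.
Windows ≥ 15 min: 11:15–11:30.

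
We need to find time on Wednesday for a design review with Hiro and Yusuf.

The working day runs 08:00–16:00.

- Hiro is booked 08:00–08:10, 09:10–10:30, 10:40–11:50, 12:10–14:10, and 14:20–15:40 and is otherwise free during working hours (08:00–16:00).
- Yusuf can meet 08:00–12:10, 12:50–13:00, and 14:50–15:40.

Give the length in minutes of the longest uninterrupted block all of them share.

Hiro free within 08:00–16:00: 08:10–09:10, 10:30–10:40, 11:50–12:10, 14:10–14:20, 15:40–16:00.
Hiro ∩ Yusuf: 08:10–09:10, 10:30–10:40, 11:50–12:10.
Common window lengths: 60, 10, 20 min; longest is 60.

60 minutes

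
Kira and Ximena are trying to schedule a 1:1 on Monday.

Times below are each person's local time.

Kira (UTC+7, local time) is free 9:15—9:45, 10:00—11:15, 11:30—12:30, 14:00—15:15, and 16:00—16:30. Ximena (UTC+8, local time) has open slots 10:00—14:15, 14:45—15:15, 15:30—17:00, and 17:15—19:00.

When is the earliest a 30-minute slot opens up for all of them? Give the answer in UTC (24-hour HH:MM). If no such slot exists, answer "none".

Kira → UTC: 02:15–02:45, 03:00–04:15, 04:30–05:30, 07:00–08:15, 09:00–09:30.
Ximena → UTC: 02:00–06:15, 06:45–07:15, 07:30–09:00, 09:15–11:00.
Kira ∩ Ximena: 02:15–02:45, 03:00–04:15, 04:30–05:30, 07:00–07:15, 07:30–08:15, 09:15–09:30.
Windows ≥ 30 min: 02:15–02:45, 03:00–04:15, 04:30–05:30, 07:30–08:15.
Earliest such window starts at 02:15.

02:15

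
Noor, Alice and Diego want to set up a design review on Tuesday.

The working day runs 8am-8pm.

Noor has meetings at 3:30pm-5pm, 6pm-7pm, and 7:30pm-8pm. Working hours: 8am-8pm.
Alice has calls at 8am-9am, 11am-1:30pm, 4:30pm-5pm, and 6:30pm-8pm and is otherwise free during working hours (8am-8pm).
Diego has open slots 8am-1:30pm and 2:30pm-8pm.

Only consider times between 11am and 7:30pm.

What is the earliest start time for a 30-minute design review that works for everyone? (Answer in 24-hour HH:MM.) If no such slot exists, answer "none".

14:30

Noor free within 08:00–20:00: 08:00–15:30, 17:00–18:00, 19:00–19:30.
Alice free within 08:00–20:00: 09:00–11:00, 13:30–16:30, 17:00–18:30.
Noor ∩ Alice: 09:00–11:00, 13:30–15:30, 17:00–18:00.
Noor ∩ Alice ∩ Diego: 09:00–11:00, 14:30–15:30, 17:00–18:00.
Restricted to 11:00–19:30: 14:30–15:30, 17:00–18:00.
Windows ≥ 30 min: 14:30–15:30, 17:00–18:00.
Earliest such window starts at 14:30.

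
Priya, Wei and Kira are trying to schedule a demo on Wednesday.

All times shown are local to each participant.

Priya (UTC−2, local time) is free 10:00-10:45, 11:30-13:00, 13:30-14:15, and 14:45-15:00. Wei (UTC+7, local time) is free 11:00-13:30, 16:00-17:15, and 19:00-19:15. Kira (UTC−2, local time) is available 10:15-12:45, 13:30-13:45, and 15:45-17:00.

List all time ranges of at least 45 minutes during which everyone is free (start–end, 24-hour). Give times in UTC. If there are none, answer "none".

Priya → UTC: 12:00–12:45, 13:30–15:00, 15:30–16:15, 16:45–17:00.
Wei → UTC: 04:00–06:30, 09:00–10:15, 12:00–12:15.
Kira → UTC: 12:15–14:45, 15:30–15:45, 17:45–19:00.
Priya ∩ Wei: 12:00–12:15.
Priya ∩ Wei ∩ Kira: (none).
Windows ≥ 45 min: (none).

none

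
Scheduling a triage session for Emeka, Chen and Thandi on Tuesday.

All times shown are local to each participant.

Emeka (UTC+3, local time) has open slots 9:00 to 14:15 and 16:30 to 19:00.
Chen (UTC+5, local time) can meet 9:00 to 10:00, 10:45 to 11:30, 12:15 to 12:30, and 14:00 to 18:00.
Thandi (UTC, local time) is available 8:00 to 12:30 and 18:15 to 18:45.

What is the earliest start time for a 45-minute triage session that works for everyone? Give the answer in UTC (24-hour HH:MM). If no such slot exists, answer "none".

09:00

Emeka → UTC: 06:00–11:15, 13:30–16:00.
Chen → UTC: 04:00–05:00, 05:45–06:30, 07:15–07:30, 09:00–13:00.
Thandi → UTC: 08:00–12:30, 18:15–18:45.
Emeka ∩ Chen: 06:00–06:30, 07:15–07:30, 09:00–11:15.
Emeka ∩ Chen ∩ Thandi: 09:00–11:15.
Windows ≥ 45 min: 09:00–11:15.
Earliest such window starts at 09:00.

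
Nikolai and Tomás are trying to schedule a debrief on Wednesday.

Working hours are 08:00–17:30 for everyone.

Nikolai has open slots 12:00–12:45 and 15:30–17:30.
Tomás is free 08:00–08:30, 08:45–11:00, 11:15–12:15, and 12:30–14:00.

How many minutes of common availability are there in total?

Nikolai ∩ Tomás: 12:00–12:15, 12:30–12:45.
Total common minutes: 15 + 15 = 30.

30 minutes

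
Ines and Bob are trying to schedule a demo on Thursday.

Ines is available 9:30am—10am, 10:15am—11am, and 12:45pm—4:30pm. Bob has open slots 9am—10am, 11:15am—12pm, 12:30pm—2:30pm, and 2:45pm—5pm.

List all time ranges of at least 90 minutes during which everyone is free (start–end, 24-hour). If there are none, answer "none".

Ines ∩ Bob: 09:30–10:00, 12:45–14:30, 14:45–16:30.
Windows ≥ 90 min: 12:45–14:30, 14:45–16:30.

12:45–14:30, 14:45–16:30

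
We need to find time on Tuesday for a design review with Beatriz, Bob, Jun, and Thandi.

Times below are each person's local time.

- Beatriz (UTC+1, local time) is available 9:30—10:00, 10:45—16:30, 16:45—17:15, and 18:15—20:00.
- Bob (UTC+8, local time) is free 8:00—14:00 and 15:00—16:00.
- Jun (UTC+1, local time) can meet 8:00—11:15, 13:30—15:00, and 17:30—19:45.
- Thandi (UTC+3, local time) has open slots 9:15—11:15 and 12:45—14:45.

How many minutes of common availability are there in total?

0 minutes

Beatriz → UTC: 08:30–09:00, 09:45–15:30, 15:45–16:15, 17:15–19:00.
Bob → UTC: 00:00–06:00, 07:00–08:00.
Jun → UTC: 07:00–10:15, 12:30–14:00, 16:30–18:45.
Thandi → UTC: 06:15–08:15, 09:45–11:45.
Beatriz ∩ Bob: (none).
Beatriz ∩ Bob ∩ Jun: (none).
Beatriz ∩ Bob ∩ Jun ∩ Thandi: (none).
Total common minutes: 0.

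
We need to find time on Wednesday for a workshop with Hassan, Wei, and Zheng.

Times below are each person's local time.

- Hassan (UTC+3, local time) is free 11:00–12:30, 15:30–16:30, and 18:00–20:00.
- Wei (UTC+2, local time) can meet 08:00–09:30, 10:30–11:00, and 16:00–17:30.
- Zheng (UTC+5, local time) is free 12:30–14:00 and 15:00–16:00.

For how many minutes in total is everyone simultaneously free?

30 minutes

Hassan → UTC: 08:00–09:30, 12:30–13:30, 15:00–17:00.
Wei → UTC: 06:00–07:30, 08:30–09:00, 14:00–15:30.
Zheng → UTC: 07:30–09:00, 10:00–11:00.
Hassan ∩ Wei: 08:30–09:00, 15:00–15:30.
Hassan ∩ Wei ∩ Zheng: 08:30–09:00.
Total common minutes: 30.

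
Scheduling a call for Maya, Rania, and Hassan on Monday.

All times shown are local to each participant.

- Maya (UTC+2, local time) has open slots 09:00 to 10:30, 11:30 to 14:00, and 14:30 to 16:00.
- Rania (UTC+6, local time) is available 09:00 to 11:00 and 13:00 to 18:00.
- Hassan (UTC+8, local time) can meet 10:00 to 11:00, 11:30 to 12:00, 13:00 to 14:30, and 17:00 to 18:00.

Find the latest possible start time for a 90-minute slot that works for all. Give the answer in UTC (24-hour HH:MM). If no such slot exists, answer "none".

none

Maya → UTC: 07:00–08:30, 09:30–12:00, 12:30–14:00.
Rania → UTC: 03:00–05:00, 07:00–12:00.
Hassan → UTC: 02:00–03:00, 03:30–04:00, 05:00–06:30, 09:00–10:00.
Maya ∩ Rania: 07:00–08:30, 09:30–12:00.
Maya ∩ Rania ∩ Hassan: 09:30–10:00.
Windows ≥ 90 min: (none).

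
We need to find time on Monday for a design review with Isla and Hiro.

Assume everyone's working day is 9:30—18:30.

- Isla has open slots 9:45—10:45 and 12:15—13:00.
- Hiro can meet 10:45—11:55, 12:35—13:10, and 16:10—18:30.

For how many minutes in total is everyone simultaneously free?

Isla ∩ Hiro: 12:35–13:00.
Total common minutes: 25.

25 minutes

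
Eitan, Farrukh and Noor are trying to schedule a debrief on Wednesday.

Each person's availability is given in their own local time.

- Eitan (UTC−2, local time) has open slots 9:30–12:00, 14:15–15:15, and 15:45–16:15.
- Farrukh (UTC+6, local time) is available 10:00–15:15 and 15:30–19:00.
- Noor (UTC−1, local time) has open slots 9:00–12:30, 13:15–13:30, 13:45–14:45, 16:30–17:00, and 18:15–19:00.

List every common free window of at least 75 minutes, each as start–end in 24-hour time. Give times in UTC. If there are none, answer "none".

11:30–13:00

Eitan → UTC: 11:30–14:00, 16:15–17:15, 17:45–18:15.
Farrukh → UTC: 04:00–09:15, 09:30–13:00.
Noor → UTC: 10:00–13:30, 14:15–14:30, 14:45–15:45, 17:30–18:00, 19:15–20:00.
Eitan ∩ Farrukh: 11:30–13:00.
Eitan ∩ Farrukh ∩ Noor: 11:30–13:00.
Windows ≥ 75 min: 11:30–13:00.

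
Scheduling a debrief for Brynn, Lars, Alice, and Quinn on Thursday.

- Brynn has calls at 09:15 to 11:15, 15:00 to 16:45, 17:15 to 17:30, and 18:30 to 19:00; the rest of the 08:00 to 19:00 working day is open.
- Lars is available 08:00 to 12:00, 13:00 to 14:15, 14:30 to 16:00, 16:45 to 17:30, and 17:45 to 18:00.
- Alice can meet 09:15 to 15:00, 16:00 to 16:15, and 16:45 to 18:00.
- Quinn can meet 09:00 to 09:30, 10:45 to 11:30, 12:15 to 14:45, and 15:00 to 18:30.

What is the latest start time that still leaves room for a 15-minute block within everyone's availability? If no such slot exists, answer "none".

17:45

Brynn free within 08:00–19:00: 08:00–09:15, 11:15–15:00, 16:45–17:15, 17:30–18:30.
Brynn ∩ Lars: 08:00–09:15, 11:15–12:00, 13:00–14:15, 14:30–15:00, 16:45–17:15, 17:45–18:00.
Brynn ∩ Lars ∩ Alice: 11:15–12:00, 13:00–14:15, 14:30–15:00, 16:45–17:15, 17:45–18:00.
Brynn ∩ Lars ∩ Alice ∩ Quinn: 11:15–11:30, 13:00–14:15, 14:30–14:45, 16:45–17:15, 17:45–18:00.
Windows ≥ 15 min: 11:15–11:30, 13:00–14:15, 14:30–14:45, 16:45–17:15, 17:45–18:00.
Latest start in the last window 17:45–18:00 is 18:00 − 15 min = 17:45.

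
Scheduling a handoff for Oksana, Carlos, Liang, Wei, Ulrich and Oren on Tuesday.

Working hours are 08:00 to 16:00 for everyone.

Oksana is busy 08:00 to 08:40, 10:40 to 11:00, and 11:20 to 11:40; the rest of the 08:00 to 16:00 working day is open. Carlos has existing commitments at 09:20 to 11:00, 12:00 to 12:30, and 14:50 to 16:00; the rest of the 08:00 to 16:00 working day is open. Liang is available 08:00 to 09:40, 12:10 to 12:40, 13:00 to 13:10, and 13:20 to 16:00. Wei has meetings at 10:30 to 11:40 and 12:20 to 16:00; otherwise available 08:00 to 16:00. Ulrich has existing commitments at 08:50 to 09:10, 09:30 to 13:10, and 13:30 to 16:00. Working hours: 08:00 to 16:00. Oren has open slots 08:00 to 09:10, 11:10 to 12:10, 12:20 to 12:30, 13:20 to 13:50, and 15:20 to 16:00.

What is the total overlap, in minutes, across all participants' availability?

10 minutes

Oksana free within 08:00–16:00: 08:40–10:40, 11:00–11:20, 11:40–16:00.
Carlos free within 08:00–16:00: 08:00–09:20, 11:00–12:00, 12:30–14:50.
Wei free within 08:00–16:00: 08:00–10:30, 11:40–12:20.
Ulrich free within 08:00–16:00: 08:00–08:50, 09:10–09:30, 13:10–13:30.
Oksana ∩ Carlos: 08:40–09:20, 11:00–11:20, 11:40–12:00, 12:30–14:50.
Oksana ∩ Carlos ∩ Liang: 08:40–09:20, 12:30–12:40, 13:00–13:10, 13:20–14:50.
Oksana ∩ Carlos ∩ Liang ∩ Wei: 08:40–09:20.
Oksana ∩ Carlos ∩ Liang ∩ Wei ∩ Ulrich: 08:40–08:50, 09:10–09:20.
Oksana ∩ Carlos ∩ Liang ∩ Wei ∩ Ulrich ∩ Oren: 08:40–08:50.
Total common minutes: 10.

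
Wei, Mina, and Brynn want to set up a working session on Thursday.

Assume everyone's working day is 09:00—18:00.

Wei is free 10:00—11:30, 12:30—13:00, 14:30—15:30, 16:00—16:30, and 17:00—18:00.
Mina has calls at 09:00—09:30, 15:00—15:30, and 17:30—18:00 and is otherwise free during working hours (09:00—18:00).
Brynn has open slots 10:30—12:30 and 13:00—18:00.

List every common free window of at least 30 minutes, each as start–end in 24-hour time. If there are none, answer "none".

10:30–11:30, 14:30–15:00, 16:00–16:30, 17:00–17:30

Mina free within 09:00–18:00: 09:30–15:00, 15:30–17:30.
Wei ∩ Mina: 10:00–11:30, 12:30–13:00, 14:30–15:00, 16:00–16:30, 17:00–17:30.
Wei ∩ Mina ∩ Brynn: 10:30–11:30, 14:30–15:00, 16:00–16:30, 17:00–17:30.
Windows ≥ 30 min: 10:30–11:30, 14:30–15:00, 16:00–16:30, 17:00–17:30.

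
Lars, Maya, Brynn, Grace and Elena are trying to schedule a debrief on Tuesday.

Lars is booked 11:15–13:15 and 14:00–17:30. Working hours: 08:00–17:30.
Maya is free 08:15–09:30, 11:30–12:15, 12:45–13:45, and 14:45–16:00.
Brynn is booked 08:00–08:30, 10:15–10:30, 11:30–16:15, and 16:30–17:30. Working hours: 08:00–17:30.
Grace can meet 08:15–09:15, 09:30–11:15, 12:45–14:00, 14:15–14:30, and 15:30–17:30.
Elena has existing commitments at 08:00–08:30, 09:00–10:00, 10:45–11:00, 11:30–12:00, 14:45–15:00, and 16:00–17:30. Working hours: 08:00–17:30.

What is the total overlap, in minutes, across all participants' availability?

30 minutes

Lars free within 08:00–17:30: 08:00–11:15, 13:15–14:00.
Brynn free within 08:00–17:30: 08:30–10:15, 10:30–11:30, 16:15–16:30.
Elena free within 08:00–17:30: 08:30–09:00, 10:00–10:45, 11:00–11:30, 12:00–14:45, 15:00–16:00.
Lars ∩ Maya: 08:15–09:30, 13:15–13:45.
Lars ∩ Maya ∩ Brynn: 08:30–09:30.
Lars ∩ Maya ∩ Brynn ∩ Grace: 08:30–09:15.
Lars ∩ Maya ∩ Brynn ∩ Grace ∩ Elena: 08:30–09:00.
Total common minutes: 30.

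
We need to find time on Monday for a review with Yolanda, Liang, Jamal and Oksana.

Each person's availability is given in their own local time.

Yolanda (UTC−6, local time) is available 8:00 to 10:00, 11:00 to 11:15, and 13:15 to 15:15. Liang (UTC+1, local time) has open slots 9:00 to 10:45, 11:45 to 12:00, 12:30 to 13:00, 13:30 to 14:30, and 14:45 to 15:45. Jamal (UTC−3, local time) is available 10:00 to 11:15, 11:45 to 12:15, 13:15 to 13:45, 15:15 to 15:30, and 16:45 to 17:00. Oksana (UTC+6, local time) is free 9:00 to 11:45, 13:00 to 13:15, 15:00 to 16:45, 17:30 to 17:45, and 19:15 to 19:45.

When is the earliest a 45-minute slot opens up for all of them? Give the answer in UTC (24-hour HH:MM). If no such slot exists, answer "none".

none

Yolanda → UTC: 14:00–16:00, 17:00–17:15, 19:15–21:15.
Liang → UTC: 08:00–09:45, 10:45–11:00, 11:30–12:00, 12:30–13:30, 13:45–14:45.
Jamal → UTC: 13:00–14:15, 14:45–15:15, 16:15–16:45, 18:15–18:30, 19:45–20:00.
Oksana → UTC: 03:00–05:45, 07:00–07:15, 09:00–10:45, 11:30–11:45, 13:15–13:45.
Yolanda ∩ Liang: 14:00–14:45.
Yolanda ∩ Liang ∩ Jamal: 14:00–14:15.
Yolanda ∩ Liang ∩ Jamal ∩ Oksana: (none).
Windows ≥ 45 min: (none).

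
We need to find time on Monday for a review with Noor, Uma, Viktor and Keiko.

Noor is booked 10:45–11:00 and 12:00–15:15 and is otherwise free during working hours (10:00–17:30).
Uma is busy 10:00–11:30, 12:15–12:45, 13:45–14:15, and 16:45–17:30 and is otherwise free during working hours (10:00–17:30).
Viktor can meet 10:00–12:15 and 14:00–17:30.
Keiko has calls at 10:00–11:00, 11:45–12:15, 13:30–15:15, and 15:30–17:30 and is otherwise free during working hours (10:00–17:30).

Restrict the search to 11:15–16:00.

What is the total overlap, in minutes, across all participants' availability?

Noor free within 10:00–17:30: 10:00–10:45, 11:00–12:00, 15:15–17:30.
Uma free within 10:00–17:30: 11:30–12:15, 12:45–13:45, 14:15–16:45.
Keiko free within 10:00–17:30: 11:00–11:45, 12:15–13:30, 15:15–15:30.
Noor ∩ Uma: 11:30–12:00, 15:15–16:45.
Noor ∩ Uma ∩ Viktor: 11:30–12:00, 15:15–16:45.
Noor ∩ Uma ∩ Viktor ∩ Keiko: 11:30–11:45, 15:15–15:30.
Restricted to 11:15–16:00: 11:30–11:45, 15:15–15:30.
Total common minutes: 15 + 15 = 30.

30 minutes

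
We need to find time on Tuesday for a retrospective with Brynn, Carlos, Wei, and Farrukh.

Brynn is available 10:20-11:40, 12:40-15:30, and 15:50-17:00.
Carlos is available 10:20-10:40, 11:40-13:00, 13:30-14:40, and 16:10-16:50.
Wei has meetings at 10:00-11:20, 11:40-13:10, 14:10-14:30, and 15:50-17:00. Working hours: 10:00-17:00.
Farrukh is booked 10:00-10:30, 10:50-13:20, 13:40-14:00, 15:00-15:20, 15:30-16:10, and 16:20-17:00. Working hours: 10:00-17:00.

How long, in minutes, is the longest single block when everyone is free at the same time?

10 minutes

Wei free within 10:00–17:00: 11:20–11:40, 13:10–14:10, 14:30–15:50.
Farrukh free within 10:00–17:00: 10:30–10:50, 13:20–13:40, 14:00–15:00, 15:20–15:30, 16:10–16:20.
Brynn ∩ Carlos: 10:20–10:40, 12:40–13:00, 13:30–14:40, 16:10–16:50.
Brynn ∩ Carlos ∩ Wei: 13:30–14:10, 14:30–14:40.
Brynn ∩ Carlos ∩ Wei ∩ Farrukh: 13:30–13:40, 14:00–14:10, 14:30–14:40.
Common window lengths: 10, 10, 10 min; longest is 10.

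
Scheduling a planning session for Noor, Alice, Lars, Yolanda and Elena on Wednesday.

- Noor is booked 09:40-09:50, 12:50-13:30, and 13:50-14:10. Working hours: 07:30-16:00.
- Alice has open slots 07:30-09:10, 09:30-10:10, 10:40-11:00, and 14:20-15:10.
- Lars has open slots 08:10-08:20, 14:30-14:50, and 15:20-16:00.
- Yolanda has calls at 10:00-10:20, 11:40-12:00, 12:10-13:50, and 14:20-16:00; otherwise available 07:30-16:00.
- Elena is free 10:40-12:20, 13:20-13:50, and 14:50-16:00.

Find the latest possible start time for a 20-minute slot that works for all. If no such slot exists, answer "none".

Noor free within 07:30–16:00: 07:30–09:40, 09:50–12:50, 13:30–13:50, 14:10–16:00.
Yolanda free within 07:30–16:00: 07:30–10:00, 10:20–11:40, 12:00–12:10, 13:50–14:20.
Noor ∩ Alice: 07:30–09:10, 09:30–09:40, 09:50–10:10, 10:40–11:00, 14:20–15:10.
Noor ∩ Alice ∩ Lars: 08:10–08:20, 14:30–14:50.
Noor ∩ Alice ∩ Lars ∩ Yolanda: 08:10–08:20.
Noor ∩ Alice ∩ Lars ∩ Yolanda ∩ Elena: (none).
Windows ≥ 20 min: (none).

none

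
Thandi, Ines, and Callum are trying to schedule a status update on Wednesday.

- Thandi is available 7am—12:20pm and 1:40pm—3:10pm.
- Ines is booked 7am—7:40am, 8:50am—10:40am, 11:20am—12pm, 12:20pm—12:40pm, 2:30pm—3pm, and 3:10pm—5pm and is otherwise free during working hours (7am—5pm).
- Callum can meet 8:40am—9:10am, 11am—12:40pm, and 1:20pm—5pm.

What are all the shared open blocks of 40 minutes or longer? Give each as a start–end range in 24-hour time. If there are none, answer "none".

13:40–14:30

Ines free within 07:00–17:00: 07:40–08:50, 10:40–11:20, 12:00–12:20, 12:40–14:30, 15:00–15:10.
Thandi ∩ Ines: 07:40–08:50, 10:40–11:20, 12:00–12:20, 13:40–14:30, 15:00–15:10.
Thandi ∩ Ines ∩ Callum: 08:40–08:50, 11:00–11:20, 12:00–12:20, 13:40–14:30, 15:00–15:10.
Windows ≥ 40 min: 13:40–14:30.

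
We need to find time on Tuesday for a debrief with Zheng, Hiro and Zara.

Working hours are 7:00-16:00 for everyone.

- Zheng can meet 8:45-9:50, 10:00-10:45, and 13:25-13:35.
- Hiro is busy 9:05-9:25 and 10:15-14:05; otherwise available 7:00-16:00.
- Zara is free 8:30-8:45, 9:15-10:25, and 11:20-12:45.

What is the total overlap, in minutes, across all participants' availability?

40 minutes

Hiro free within 07:00–16:00: 07:00–09:05, 09:25–10:15, 14:05–16:00.
Zheng ∩ Hiro: 08:45–09:05, 09:25–09:50, 10:00–10:15.
Zheng ∩ Hiro ∩ Zara: 09:25–09:50, 10:00–10:15.
Total common minutes: 25 + 15 = 40.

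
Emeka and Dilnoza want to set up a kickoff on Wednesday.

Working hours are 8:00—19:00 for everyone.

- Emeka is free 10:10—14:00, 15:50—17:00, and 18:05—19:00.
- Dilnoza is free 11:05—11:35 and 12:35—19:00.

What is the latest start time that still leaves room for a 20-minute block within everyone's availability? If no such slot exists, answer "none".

Emeka ∩ Dilnoza: 11:05–11:35, 12:35–14:00, 15:50–17:00, 18:05–19:00.
Windows ≥ 20 min: 11:05–11:35, 12:35–14:00, 15:50–17:00, 18:05–19:00.
Latest start in the last window 18:05–19:00 is 19:00 − 20 min = 18:40.

18:40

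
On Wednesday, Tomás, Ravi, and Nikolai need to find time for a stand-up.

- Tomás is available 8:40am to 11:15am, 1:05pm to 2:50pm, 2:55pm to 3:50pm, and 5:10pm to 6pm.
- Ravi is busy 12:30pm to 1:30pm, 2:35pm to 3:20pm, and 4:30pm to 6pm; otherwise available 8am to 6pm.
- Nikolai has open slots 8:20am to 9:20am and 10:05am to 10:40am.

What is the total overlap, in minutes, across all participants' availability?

75 minutes

Ravi free within 08:00–18:00: 08:00–12:30, 13:30–14:35, 15:20–16:30.
Tomás ∩ Ravi: 08:40–11:15, 13:30–14:35, 15:20–15:50.
Tomás ∩ Ravi ∩ Nikolai: 08:40–09:20, 10:05–10:40.
Total common minutes: 40 + 35 = 75.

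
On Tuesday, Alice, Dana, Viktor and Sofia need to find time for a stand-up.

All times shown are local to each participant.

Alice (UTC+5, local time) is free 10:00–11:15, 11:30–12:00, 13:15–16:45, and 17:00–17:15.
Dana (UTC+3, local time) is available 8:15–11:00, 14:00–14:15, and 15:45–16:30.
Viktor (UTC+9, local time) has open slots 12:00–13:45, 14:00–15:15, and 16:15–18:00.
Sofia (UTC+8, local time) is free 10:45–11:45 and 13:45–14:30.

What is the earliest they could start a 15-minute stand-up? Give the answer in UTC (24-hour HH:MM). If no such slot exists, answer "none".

05:45

Alice → UTC: 05:00–06:15, 06:30–07:00, 08:15–11:45, 12:00–12:15.
Dana → UTC: 05:15–08:00, 11:00–11:15, 12:45–13:30.
Viktor → UTC: 03:00–04:45, 05:00–06:15, 07:15–09:00.
Sofia → UTC: 02:45–03:45, 05:45–06:30.
Alice ∩ Dana: 05:15–06:15, 06:30–07:00, 11:00–11:15.
Alice ∩ Dana ∩ Viktor: 05:15–06:15.
Alice ∩ Dana ∩ Viktor ∩ Sofia: 05:45–06:15.
Windows ≥ 15 min: 05:45–06:15.
Earliest such window starts at 05:45.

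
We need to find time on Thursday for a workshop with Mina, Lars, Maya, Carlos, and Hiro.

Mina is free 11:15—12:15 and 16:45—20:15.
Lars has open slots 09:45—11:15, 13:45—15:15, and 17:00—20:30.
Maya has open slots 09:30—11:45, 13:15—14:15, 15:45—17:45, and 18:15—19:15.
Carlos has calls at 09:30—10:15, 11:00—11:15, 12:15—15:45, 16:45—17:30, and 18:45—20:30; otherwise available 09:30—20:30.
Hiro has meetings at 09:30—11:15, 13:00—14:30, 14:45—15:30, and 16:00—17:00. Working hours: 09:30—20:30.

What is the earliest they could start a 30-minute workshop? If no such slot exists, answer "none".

Carlos free within 09:30–20:30: 10:15–11:00, 11:15–12:15, 15:45–16:45, 17:30–18:45.
Hiro free within 09:30–20:30: 11:15–13:00, 14:30–14:45, 15:30–16:00, 17:00–20:30.
Mina ∩ Lars: 17:00–20:15.
Mina ∩ Lars ∩ Maya: 17:00–17:45, 18:15–19:15.
Mina ∩ Lars ∩ Maya ∩ Carlos: 17:30–17:45, 18:15–18:45.
Mina ∩ Lars ∩ Maya ∩ Carlos ∩ Hiro: 17:30–17:45, 18:15–18:45.
Windows ≥ 30 min: 18:15–18:45.
Earliest such window starts at 18:15.

18:15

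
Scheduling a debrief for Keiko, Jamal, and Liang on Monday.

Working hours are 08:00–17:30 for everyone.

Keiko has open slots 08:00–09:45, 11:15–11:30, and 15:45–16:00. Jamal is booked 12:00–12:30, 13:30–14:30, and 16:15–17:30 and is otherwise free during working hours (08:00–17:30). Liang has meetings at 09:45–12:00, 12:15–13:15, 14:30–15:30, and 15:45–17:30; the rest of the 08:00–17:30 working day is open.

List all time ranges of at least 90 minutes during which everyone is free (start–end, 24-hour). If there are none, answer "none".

Jamal free within 08:00–17:30: 08:00–12:00, 12:30–13:30, 14:30–16:15.
Liang free within 08:00–17:30: 08:00–09:45, 12:00–12:15, 13:15–14:30, 15:30–15:45.
Keiko ∩ Jamal: 08:00–09:45, 11:15–11:30, 15:45–16:00.
Keiko ∩ Jamal ∩ Liang: 08:00–09:45.
Windows ≥ 90 min: 08:00–09:45.

08:00–09:45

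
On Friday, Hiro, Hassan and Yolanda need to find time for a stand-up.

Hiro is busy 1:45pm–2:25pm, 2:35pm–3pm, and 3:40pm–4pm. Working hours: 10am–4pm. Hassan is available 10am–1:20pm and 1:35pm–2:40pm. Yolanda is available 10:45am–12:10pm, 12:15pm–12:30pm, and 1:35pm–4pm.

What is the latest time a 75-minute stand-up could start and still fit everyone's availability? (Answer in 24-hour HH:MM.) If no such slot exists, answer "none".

Hiro free within 10:00–16:00: 10:00–13:45, 14:25–14:35, 15:00–15:40.
Hiro ∩ Hassan: 10:00–13:20, 13:35–13:45, 14:25–14:35.
Hiro ∩ Hassan ∩ Yolanda: 10:45–12:10, 12:15–12:30, 13:35–13:45, 14:25–14:35.
Windows ≥ 75 min: 10:45–12:10.
Latest start in the last window 10:45–12:10 is 12:10 − 75 min = 10:55.

10:55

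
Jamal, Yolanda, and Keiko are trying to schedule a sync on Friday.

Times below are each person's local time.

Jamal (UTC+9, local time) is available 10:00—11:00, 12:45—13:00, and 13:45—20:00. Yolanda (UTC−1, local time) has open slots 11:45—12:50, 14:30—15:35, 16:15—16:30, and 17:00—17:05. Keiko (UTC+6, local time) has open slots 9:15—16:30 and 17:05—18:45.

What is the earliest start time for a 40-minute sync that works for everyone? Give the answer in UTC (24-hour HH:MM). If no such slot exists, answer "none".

Jamal → UTC: 01:00–02:00, 03:45–04:00, 04:45–11:00.
Yolanda → UTC: 12:45–13:50, 15:30–16:35, 17:15–17:30, 18:00–18:05.
Keiko → UTC: 03:15–10:30, 11:05–12:45.
Jamal ∩ Yolanda: (none).
Jamal ∩ Yolanda ∩ Keiko: (none).
Windows ≥ 40 min: (none).

none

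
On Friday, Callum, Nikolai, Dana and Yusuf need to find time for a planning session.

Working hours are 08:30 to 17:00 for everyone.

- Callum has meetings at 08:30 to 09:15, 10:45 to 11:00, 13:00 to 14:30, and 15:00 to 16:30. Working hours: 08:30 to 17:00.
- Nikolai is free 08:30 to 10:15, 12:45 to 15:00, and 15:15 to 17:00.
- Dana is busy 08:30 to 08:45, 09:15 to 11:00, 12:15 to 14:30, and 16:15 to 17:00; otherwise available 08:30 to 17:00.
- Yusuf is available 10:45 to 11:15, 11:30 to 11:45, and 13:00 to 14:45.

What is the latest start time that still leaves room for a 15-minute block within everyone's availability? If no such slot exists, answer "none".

14:30

Callum free within 08:30–17:00: 09:15–10:45, 11:00–13:00, 14:30–15:00, 16:30–17:00.
Dana free within 08:30–17:00: 08:45–09:15, 11:00–12:15, 14:30–16:15.
Callum ∩ Nikolai: 09:15–10:15, 12:45–13:00, 14:30–15:00, 16:30–17:00.
Callum ∩ Nikolai ∩ Dana: 14:30–15:00.
Callum ∩ Nikolai ∩ Dana ∩ Yusuf: 14:30–14:45.
Windows ≥ 15 min: 14:30–14:45.
Latest start in the last window 14:30–14:45 is 14:45 − 15 min = 14:30.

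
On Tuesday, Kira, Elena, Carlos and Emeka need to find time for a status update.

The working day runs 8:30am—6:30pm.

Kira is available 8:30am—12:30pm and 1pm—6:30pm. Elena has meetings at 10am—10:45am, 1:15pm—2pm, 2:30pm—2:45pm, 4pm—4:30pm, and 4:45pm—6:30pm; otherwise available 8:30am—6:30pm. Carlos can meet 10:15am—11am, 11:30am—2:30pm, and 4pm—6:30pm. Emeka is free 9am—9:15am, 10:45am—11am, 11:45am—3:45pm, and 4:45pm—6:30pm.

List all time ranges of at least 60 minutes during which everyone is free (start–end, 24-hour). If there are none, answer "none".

Elena free within 08:30–18:30: 08:30–10:00, 10:45–13:15, 14:00–14:30, 14:45–16:00, 16:30–16:45.
Kira ∩ Elena: 08:30–10:00, 10:45–12:30, 13:00–13:15, 14:00–14:30, 14:45–16:00, 16:30–16:45.
Kira ∩ Elena ∩ Carlos: 10:45–11:00, 11:30–12:30, 13:00–13:15, 14:00–14:30, 16:30–16:45.
Kira ∩ Elena ∩ Carlos ∩ Emeka: 10:45–11:00, 11:45–12:30, 13:00–13:15, 14:00–14:30.
Windows ≥ 60 min: (none).

none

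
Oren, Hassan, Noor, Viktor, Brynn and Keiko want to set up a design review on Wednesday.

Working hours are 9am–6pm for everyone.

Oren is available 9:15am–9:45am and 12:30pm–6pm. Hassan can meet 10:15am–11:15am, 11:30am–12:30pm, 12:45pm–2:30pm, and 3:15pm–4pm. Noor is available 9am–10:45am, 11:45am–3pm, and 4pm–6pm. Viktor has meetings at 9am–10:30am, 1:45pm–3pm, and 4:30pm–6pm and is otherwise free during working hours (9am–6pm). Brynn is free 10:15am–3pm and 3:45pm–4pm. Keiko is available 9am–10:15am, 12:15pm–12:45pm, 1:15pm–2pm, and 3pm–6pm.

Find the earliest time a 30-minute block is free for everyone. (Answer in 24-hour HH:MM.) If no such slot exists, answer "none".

13:15

Viktor free within 09:00–18:00: 10:30–13:45, 15:00–16:30.
Oren ∩ Hassan: 12:45–14:30, 15:15–16:00.
Oren ∩ Hassan ∩ Noor: 12:45–14:30.
Oren ∩ Hassan ∩ Noor ∩ Viktor: 12:45–13:45.
Oren ∩ Hassan ∩ Noor ∩ Viktor ∩ Brynn: 12:45–13:45.
Oren ∩ Hassan ∩ Noor ∩ Viktor ∩ Brynn ∩ Keiko: 13:15–13:45.
Windows ≥ 30 min: 13:15–13:45.
Earliest such window starts at 13:15.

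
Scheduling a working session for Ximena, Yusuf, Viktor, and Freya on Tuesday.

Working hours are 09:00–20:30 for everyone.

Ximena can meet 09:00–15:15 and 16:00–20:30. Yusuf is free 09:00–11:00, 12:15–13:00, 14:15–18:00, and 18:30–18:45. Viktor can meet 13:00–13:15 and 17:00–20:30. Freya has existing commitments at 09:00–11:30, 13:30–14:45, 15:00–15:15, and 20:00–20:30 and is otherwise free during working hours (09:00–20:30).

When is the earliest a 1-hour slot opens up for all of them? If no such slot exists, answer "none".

Freya free within 09:00–20:30: 11:30–13:30, 14:45–15:00, 15:15–20:00.
Ximena ∩ Yusuf: 09:00–11:00, 12:15–13:00, 14:15–15:15, 16:00–18:00, 18:30–18:45.
Ximena ∩ Yusuf ∩ Viktor: 17:00–18:00, 18:30–18:45.
Ximena ∩ Yusuf ∩ Viktor ∩ Freya: 17:00–18:00, 18:30–18:45.
Windows ≥ 60 min: 17:00–18:00.
Earliest such window starts at 17:00.

17:00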